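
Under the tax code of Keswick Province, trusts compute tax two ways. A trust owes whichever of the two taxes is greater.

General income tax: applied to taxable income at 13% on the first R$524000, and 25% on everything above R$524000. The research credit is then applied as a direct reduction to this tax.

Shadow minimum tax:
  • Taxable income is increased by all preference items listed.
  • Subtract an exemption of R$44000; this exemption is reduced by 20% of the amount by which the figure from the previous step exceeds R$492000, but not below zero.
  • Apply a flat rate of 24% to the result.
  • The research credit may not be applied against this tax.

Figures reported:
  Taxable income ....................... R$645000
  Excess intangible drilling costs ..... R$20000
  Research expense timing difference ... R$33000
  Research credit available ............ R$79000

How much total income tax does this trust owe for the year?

R$166848

General income tax:
  R$524000 × 13% = R$68120
  R$121000 × 25% = R$30250
  → R$98370
  Less research credit R$79000 → R$19370

Shadow minimum tax:
  Adjusted income: R$645000 + R$20000 + R$33000 = R$698000
  Exemption: R$44000 − 20% × (R$698000 − R$492000) = R$44000 − R$41200 = R$2800
  Base: R$698000 − R$2800 = R$695200
  R$695200 × 24% = R$166848

R$166848 > R$19370, so the shadow minimum tax is the binding amount.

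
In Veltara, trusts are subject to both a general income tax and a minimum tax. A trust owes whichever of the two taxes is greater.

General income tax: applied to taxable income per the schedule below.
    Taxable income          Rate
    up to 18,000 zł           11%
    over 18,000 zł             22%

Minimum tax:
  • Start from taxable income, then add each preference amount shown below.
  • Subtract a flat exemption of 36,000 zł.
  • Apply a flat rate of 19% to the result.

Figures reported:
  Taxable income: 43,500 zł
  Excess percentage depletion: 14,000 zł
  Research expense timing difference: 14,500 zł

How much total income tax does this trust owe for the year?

7,590 zł

Minimum tax:
  Adjusted income: 43,500 zł + 14,000 zł + 14,500 zł = 72,000 zł
  Less exemption 36,000 zł → base 36,000 zł
  36,000 zł × 19% = 6,840 zł

General income tax:
  18,000 zł × 11% = 1,980 zł
  25,500 zł × 22% = 5,610 zł
  → 7,590 zł

7,590 zł > 6,840 zł, so the general income tax governs.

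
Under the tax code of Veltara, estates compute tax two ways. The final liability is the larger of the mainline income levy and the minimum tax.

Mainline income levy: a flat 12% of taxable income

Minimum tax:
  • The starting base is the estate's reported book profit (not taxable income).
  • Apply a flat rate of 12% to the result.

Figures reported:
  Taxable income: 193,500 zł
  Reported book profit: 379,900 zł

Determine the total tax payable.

45,588 zł

Mainline income levy:
  193,500 zł × 12% = 23,220 zł

Minimum tax:
  Base (reported book profit): 379,900 zł
  379,900 zł × 12% = 45,588 zł

45,588 zł > 23,220 zł, so the minimum tax is the binding amount.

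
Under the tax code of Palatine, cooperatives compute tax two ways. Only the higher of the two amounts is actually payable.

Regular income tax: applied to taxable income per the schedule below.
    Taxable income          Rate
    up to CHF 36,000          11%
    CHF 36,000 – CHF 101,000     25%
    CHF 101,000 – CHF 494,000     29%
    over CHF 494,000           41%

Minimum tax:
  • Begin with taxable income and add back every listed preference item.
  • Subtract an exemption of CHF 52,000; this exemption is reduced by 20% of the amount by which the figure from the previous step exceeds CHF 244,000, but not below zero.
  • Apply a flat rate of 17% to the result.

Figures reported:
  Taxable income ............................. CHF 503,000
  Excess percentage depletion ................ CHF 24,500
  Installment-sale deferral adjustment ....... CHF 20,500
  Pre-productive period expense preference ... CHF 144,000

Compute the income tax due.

Regular income tax:
  CHF 36,000 × 11% = CHF 3,960
  CHF 65,000 × 25% = CHF 16,250
  CHF 393,000 × 29% = CHF 113,970
  CHF 9,000 × 41% = CHF 3,690
  → CHF 137,870

Minimum tax:
  Adjusted income: CHF 503,000 + CHF 24,500 + CHF 20,500 + CHF 144,000 = CHF 692,000
  Exemption: 20% × (CHF 692,000 − CHF 244,000) = CHF 89,600 ≥ CHF 52,000, so the exemption is fully phased out
  Base: CHF 692,000 − CHF 0 = CHF 692,000
  CHF 692,000 × 17% = CHF 117,640

CHF 137,870 > CHF 117,640, so the regular income tax governs.

CHF 137,870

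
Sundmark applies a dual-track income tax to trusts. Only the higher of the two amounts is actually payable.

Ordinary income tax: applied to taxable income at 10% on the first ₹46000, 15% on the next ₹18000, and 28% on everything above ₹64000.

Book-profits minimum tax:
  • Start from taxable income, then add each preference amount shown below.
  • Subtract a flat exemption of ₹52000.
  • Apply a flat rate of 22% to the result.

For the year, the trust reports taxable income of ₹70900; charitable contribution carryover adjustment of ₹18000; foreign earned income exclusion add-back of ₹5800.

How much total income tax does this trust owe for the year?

₹9394

Ordinary income tax:
  ₹46000 × 10% = ₹4600
  ₹18000 × 15% = ₹2700
  ₹6900 × 28% = ₹1932
  → ₹9232

Book-profits minimum tax:
  Adjusted income: ₹70900 + ₹18000 + ₹5800 = ₹94700
  Less exemption ₹52000 → base ₹42700
  ₹42700 × 22% = ₹9394

₹9394 > ₹9232, so the book-profits minimum tax is the binding amount.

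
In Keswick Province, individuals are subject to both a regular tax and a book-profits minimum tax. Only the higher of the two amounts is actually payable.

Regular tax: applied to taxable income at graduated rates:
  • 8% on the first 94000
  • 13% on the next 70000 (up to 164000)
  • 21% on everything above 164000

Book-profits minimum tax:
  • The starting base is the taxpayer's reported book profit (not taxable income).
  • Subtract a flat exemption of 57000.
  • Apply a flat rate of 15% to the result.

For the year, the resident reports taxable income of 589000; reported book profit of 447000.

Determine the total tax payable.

105870

Book-profits minimum tax:
  Base (reported book profit): 447000
  Less exemption 57000 → base 390000
  390000 × 15% = 58500

Regular tax:
  94000 × 8% = 7520
  70000 × 13% = 9100
  425000 × 21% = 89250
  → 105870

105870 > 58500, so the regular tax governs.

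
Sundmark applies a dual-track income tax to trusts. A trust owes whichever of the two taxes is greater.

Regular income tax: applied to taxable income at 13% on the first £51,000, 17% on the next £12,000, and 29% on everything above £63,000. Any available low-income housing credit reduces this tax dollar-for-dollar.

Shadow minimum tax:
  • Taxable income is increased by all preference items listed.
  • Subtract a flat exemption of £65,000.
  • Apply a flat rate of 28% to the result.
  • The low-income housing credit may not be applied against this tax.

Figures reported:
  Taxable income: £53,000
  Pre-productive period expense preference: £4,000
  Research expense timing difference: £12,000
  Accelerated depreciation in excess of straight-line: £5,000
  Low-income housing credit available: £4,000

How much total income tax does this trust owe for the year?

£2,970

Shadow minimum tax:
  Adjusted income: £53,000 + £4,000 + £12,000 + £5,000 = £74,000
  Less exemption £65,000 → base £9,000
  £9,000 × 28% = £2,520

Regular income tax:
  £51,000 × 13% = £6,630
  £2,000 × 17% = £340
  → £6,970
  Less low-income housing credit £4,000 → £2,970

£2,970 > £2,520, so the regular income tax governs.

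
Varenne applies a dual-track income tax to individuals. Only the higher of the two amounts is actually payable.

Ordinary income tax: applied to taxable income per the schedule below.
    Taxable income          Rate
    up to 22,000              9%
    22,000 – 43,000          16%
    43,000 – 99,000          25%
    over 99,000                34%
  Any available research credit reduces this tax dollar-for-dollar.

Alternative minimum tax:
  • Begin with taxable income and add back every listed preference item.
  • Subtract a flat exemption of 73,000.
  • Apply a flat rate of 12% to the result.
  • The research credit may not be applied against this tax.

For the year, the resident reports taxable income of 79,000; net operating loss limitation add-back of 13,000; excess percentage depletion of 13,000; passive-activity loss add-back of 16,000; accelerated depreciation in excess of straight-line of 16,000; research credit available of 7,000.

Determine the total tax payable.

7,680

Alternative minimum tax:
  Adjusted income: 79,000 + 13,000 + 13,000 + 16,000 + 16,000 = 137,000
  Less exemption 73,000 → base 64,000
  64,000 × 12% = 7,680

Ordinary income tax:
  22,000 × 9% = 1,980
  21,000 × 16% = 3,360
  36,000 × 25% = 9,000
  → 14,340
  Less research credit 7,000 → 7,340

7,680 > 7,340, so the alternative minimum tax is the binding amount.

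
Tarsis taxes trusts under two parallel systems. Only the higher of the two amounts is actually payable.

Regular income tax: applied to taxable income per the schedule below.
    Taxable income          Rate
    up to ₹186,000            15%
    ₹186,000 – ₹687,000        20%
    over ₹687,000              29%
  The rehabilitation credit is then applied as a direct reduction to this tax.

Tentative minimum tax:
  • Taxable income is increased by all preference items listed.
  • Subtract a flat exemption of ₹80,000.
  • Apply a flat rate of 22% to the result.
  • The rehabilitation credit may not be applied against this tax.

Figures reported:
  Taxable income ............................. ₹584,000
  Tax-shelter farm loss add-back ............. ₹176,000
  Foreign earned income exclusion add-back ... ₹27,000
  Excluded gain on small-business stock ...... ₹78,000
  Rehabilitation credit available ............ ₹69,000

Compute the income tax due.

Tentative minimum tax:
  Adjusted income: ₹584,000 + ₹176,000 + ₹27,000 + ₹78,000 = ₹865,000
  Less exemption ₹80,000 → base ₹785,000
  ₹785,000 × 22% = ₹172,700

Regular income tax:
  ₹186,000 × 15% = ₹27,900
  ₹398,000 × 20% = ₹79,600
  → ₹107,500
  Less rehabilitation credit ₹69,000 → ₹38,500

₹172,700 > ₹38,500, so the tentative minimum tax is the binding amount.

₹172,700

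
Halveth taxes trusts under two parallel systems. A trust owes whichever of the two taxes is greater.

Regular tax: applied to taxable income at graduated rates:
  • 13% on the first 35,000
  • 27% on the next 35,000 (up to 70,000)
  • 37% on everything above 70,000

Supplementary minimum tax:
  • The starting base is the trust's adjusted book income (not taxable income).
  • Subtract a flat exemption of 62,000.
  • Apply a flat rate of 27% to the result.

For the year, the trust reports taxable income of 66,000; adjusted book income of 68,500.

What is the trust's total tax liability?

Regular tax:
  35,000 × 13% = 4,550
  31,000 × 27% = 8,370
  → 12,920

Supplementary minimum tax:
  Base (adjusted book income): 68,500
  Less exemption 62,000 → base 6,500
  6,500 × 27% = 1,755

12,920 > 1,755, so the regular tax governs.

12,920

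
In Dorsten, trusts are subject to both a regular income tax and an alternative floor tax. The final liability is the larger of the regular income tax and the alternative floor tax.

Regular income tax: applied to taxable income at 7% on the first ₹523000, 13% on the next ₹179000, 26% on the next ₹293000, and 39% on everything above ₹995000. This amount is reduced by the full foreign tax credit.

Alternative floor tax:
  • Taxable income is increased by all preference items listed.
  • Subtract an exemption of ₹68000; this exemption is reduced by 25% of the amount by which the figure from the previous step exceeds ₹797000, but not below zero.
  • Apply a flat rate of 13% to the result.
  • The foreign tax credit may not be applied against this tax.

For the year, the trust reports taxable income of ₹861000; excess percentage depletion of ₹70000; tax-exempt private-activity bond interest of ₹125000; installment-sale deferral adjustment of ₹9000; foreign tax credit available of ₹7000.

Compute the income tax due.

₹138320

Alternative floor tax:
  Adjusted income: ₹861000 + ₹70000 + ₹125000 + ₹9000 = ₹1065000
  Exemption: ₹68000 − 25% × (₹1065000 − ₹797000) = ₹68000 − ₹67000 = ₹1000
  Base: ₹1065000 − ₹1000 = ₹1064000
  ₹1064000 × 13% = ₹138320

Regular income tax:
  ₹523000 × 7% = ₹36610
  ₹179000 × 13% = ₹23270
  ₹159000 × 26% = ₹41340
  → ₹101220
  Less foreign tax credit ₹7000 → ₹94220

₹138320 > ₹94220, so the alternative floor tax is the binding amount.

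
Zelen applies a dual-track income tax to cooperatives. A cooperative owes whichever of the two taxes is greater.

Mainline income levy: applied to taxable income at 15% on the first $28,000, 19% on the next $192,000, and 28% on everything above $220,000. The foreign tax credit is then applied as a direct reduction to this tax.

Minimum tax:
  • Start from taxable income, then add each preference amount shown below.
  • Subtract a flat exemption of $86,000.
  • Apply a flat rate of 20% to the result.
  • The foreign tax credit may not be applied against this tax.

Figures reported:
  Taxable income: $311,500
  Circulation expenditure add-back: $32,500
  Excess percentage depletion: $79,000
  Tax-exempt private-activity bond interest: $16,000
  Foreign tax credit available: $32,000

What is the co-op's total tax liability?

$70,600

Minimum tax:
  Adjusted income: $311,500 + $32,500 + $79,000 + $16,000 = $439,000
  Less exemption $86,000 → base $353,000
  $353,000 × 20% = $70,600

Mainline income levy:
  $28,000 × 15% = $4,200
  $192,000 × 19% = $36,480
  $91,500 × 28% = $25,620
  → $66,300
  Less foreign tax credit $32,000 → $34,300

$70,600 > $34,300, so the minimum tax is the binding amount.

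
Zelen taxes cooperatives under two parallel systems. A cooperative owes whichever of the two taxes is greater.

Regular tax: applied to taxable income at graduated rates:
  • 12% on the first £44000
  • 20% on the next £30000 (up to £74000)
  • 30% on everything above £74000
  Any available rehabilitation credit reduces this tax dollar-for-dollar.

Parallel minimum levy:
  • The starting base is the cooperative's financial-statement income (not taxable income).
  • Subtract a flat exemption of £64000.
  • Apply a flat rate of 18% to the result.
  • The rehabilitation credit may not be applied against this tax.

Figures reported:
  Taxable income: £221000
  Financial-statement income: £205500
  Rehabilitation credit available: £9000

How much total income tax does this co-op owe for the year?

Regular tax:
  £44000 × 12% = £5280
  £30000 × 20% = £6000
  £147000 × 30% = £44100
  → £55380
  Less rehabilitation credit £9000 → £46380

Parallel minimum levy:
  Base (financial-statement income): £205500
  Less exemption £64000 → base £141500
  £141500 × 18% = £25470

£46380 > £25470, so the regular tax governs.

£46380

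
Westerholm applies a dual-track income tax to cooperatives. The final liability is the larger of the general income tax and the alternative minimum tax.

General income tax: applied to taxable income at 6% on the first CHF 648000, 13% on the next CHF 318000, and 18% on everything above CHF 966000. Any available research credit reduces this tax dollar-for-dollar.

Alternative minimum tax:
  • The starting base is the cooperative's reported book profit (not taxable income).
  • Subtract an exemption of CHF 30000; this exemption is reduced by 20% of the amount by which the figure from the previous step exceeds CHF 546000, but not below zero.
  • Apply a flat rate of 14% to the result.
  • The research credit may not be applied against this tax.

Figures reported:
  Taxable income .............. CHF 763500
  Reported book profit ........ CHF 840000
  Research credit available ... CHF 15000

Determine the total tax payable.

CHF 117600

Alternative minimum tax:
  Base (reported book profit): CHF 840000
  Exemption: 20% × (CHF 840000 − CHF 546000) = CHF 58800 ≥ CHF 30000, so the exemption is fully phased out
  Base: CHF 840000 − CHF 0 = CHF 840000
  CHF 840000 × 14% = CHF 117600

General income tax:
  CHF 648000 × 6% = CHF 38880
  CHF 115500 × 13% = CHF 15015
  → CHF 53895
  Less research credit CHF 15000 → CHF 38895

CHF 117600 > CHF 38895, so the alternative minimum tax is the binding amount.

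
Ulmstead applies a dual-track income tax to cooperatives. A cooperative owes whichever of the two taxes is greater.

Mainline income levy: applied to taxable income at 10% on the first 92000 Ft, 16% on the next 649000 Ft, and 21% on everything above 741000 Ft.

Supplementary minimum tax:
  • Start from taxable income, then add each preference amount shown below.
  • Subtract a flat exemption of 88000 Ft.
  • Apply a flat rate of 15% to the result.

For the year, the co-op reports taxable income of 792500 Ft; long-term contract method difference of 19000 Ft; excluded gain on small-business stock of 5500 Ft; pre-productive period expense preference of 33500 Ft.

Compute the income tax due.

Mainline income levy:
  92000 Ft × 10% = 9200 Ft
  649000 Ft × 16% = 103840 Ft
  51500 Ft × 21% = 10815 Ft
  → 123855 Ft

Supplementary minimum tax:
  Adjusted income: 792500 Ft + 19000 Ft + 5500 Ft + 33500 Ft = 850500 Ft
  Less exemption 88000 Ft → base 762500 Ft
  762500 Ft × 15% = 114375 Ft

123855 Ft > 114375 Ft, so the mainline income levy governs.

123855 Ft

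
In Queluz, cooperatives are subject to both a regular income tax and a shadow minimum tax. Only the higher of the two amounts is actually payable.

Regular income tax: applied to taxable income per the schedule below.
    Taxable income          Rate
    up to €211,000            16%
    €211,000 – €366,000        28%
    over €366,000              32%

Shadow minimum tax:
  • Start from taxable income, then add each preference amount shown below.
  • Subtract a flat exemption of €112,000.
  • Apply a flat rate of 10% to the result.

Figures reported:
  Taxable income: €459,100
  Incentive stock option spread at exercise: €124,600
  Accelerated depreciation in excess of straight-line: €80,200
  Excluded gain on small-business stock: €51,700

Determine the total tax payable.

€106,952

Regular income tax:
  €211,000 × 16% = €33,760
  €155,000 × 28% = €43,400
  €93,100 × 32% = €29,792
  → €106,952

Shadow minimum tax:
  Adjusted income: €459,100 + €124,600 + €80,200 + €51,700 = €715,600
  Less exemption €112,000 → base €603,600
  €603,600 × 10% = €60,360

€106,952 > €60,360, so the regular income tax governs.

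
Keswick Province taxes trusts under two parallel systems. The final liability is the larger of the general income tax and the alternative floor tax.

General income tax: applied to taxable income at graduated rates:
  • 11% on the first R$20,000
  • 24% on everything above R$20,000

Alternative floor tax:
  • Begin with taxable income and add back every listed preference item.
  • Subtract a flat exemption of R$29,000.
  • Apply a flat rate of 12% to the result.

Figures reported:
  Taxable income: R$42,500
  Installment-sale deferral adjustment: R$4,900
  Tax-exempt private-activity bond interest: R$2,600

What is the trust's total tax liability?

R$7,600

Alternative floor tax:
  Adjusted income: R$42,500 + R$4,900 + R$2,600 = R$50,000
  Less exemption R$29,000 → base R$21,000
  R$21,000 × 12% = R$2,520

General income tax:
  R$20,000 × 11% = R$2,200
  R$22,500 × 24% = R$5,400
  → R$7,600

R$7,600 > R$2,520, so the general income tax governs.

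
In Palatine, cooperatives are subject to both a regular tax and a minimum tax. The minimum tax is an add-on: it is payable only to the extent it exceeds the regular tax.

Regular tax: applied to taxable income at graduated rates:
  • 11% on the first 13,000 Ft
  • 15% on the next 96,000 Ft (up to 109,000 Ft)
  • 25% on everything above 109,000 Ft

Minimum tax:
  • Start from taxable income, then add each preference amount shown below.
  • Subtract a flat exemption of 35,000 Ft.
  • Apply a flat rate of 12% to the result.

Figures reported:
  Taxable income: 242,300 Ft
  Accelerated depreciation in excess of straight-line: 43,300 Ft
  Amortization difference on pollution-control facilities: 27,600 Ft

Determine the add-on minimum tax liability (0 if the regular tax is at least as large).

0 Ft

Minimum tax:
  Adjusted income: 242,300 Ft + 43,300 Ft + 27,600 Ft = 313,200 Ft
  Less exemption 35,000 Ft → base 278,200 Ft
  278,200 Ft × 12% = 33,384 Ft

Regular tax:
  13,000 Ft × 11% = 1,430 Ft
  96,000 Ft × 15% = 14,400 Ft
  133,300 Ft × 25% = 33,325 Ft
  → 49,155 Ft

33,384 Ft ≤ 49,155 Ft, so no add-on is due.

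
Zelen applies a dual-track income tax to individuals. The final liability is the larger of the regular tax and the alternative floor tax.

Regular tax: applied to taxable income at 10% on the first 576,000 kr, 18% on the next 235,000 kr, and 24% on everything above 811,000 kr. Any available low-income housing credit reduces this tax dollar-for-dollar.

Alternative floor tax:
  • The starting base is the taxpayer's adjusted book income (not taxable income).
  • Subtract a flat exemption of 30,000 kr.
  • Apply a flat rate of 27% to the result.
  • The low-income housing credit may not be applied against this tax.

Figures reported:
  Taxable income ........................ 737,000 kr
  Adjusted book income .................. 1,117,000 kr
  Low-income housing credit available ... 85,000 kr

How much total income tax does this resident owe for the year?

Alternative floor tax:
  Base (adjusted book income): 1,117,000 kr
  Less exemption 30,000 kr → base 1,087,000 kr
  1,087,000 kr × 27% = 293,490 kr

Regular tax:
  576,000 kr × 10% = 57,600 kr
  161,000 kr × 18% = 28,980 kr
  → 86,580 kr
  Less low-income housing credit 85,000 kr → 1,580 kr

293,490 kr > 1,580 kr, so the alternative floor tax is the binding amount.

293,490 kr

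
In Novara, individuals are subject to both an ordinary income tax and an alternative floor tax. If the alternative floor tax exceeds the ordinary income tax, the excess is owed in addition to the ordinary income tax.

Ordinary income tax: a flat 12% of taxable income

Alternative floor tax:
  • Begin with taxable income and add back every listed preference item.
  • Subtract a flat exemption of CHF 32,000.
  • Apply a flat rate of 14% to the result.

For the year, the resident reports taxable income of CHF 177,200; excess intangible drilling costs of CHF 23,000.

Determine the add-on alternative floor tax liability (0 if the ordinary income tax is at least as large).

Alternative floor tax:
  Adjusted income: CHF 177,200 + CHF 23,000 = CHF 200,200
  Less exemption CHF 32,000 → base CHF 168,200
  CHF 168,200 × 14% = CHF 23,548

Ordinary income tax:
  CHF 177,200 × 12% = CHF 21,264

Excess of alternative floor tax over ordinary income tax: CHF 23,548 − CHF 21,264 = CHF 2,284.

CHF 2,284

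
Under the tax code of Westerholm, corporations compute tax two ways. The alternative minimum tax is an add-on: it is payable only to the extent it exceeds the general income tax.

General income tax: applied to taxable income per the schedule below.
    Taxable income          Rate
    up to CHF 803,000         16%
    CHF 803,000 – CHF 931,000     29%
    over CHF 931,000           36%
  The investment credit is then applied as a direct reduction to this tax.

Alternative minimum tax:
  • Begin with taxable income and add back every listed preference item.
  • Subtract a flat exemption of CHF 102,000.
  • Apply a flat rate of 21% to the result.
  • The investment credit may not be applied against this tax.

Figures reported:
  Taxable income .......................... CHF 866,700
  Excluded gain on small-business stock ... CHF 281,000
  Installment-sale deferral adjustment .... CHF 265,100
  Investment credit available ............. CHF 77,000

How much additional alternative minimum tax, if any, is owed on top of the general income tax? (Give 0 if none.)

CHF 205,315

Alternative minimum tax:
  Adjusted income: CHF 866,700 + CHF 281,000 + CHF 265,100 = CHF 1,412,800
  Less exemption CHF 102,000 → base CHF 1,310,800
  CHF 1,310,800 × 21% = CHF 275,268

General income tax:
  CHF 803,000 × 16% = CHF 128,480
  CHF 63,700 × 29% = CHF 18,473
  → CHF 146,953
  Less investment credit CHF 77,000 → CHF 69,953

Excess of alternative minimum tax over general income tax: CHF 275,268 − CHF 69,953 = CHF 205,315.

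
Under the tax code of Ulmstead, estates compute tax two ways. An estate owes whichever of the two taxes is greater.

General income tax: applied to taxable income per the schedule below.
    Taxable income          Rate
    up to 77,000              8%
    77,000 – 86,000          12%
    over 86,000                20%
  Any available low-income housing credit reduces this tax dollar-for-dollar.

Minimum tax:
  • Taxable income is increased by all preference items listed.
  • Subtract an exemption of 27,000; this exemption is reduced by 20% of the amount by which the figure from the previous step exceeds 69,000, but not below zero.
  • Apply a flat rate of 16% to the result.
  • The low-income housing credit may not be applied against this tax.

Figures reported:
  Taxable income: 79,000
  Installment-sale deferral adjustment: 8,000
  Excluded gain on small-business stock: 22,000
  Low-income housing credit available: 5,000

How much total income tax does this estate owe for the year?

14,400

Minimum tax:
  Adjusted income: 79,000 + 8,000 + 22,000 = 109,000
  Exemption: 27,000 − 20% × (109,000 − 69,000) = 27,000 − 8,000 = 19,000
  Base: 109,000 − 19,000 = 90,000
  90,000 × 16% = 14,400

General income tax:
  77,000 × 8% = 6,160
  2,000 × 12% = 240
  → 6,400
  Less low-income housing credit 5,000 → 1,400

14,400 > 1,400, so the minimum tax is the binding amount.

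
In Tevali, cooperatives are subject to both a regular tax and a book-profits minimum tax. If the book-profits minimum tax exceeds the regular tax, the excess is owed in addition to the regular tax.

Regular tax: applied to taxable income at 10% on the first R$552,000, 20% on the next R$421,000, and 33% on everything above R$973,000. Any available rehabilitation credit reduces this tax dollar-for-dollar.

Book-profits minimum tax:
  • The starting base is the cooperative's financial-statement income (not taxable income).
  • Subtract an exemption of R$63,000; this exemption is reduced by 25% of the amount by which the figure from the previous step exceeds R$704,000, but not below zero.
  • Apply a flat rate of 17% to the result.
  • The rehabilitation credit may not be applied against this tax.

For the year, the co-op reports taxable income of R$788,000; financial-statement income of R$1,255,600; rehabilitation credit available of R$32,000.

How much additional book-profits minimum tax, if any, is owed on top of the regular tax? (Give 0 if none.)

R$143,052

Regular tax:
  R$552,000 × 10% = R$55,200
  R$236,000 × 20% = R$47,200
  → R$102,400
  Less rehabilitation credit R$32,000 → R$70,400

Book-profits minimum tax:
  Base (financial-statement income): R$1,255,600
  Exemption: 25% × (R$1,255,600 − R$704,000) = R$137,900 ≥ R$63,000, so the exemption is fully phased out
  Base: R$1,255,600 − R$0 = R$1,255,600
  R$1,255,600 × 17% = R$213,452

Excess of book-profits minimum tax over regular tax: R$213,452 − R$70,400 = R$143,052.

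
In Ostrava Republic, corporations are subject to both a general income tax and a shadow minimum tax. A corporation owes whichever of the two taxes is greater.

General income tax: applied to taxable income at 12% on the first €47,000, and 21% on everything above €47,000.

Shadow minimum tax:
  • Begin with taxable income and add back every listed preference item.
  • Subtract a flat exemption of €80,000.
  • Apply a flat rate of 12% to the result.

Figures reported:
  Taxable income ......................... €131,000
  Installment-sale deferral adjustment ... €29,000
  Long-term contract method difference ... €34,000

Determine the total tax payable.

€23,280

Shadow minimum tax:
  Adjusted income: €131,000 + €29,000 + €34,000 = €194,000
  Less exemption €80,000 → base €114,000
  €114,000 × 12% = €13,680

General income tax:
  €47,000 × 12% = €5,640
  €84,000 × 21% = €17,640
  → €23,280

€23,280 > €13,680, so the general income tax governs.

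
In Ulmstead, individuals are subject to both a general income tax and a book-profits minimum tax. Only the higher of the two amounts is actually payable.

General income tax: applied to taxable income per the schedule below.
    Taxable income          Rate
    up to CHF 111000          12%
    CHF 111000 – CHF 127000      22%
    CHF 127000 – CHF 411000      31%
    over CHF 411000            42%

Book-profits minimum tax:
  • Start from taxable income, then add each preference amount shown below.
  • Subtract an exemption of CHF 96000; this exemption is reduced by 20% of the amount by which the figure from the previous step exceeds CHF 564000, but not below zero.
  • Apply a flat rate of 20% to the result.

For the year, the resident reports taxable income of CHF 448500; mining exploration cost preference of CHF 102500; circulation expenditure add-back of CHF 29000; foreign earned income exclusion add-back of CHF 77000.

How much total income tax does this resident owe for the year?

CHF 120630

Book-profits minimum tax:
  Adjusted income: CHF 448500 + CHF 102500 + CHF 29000 + CHF 77000 = CHF 657000
  Exemption: CHF 96000 − 20% × (CHF 657000 − CHF 564000) = CHF 96000 − CHF 18600 = CHF 77400
  Base: CHF 657000 − CHF 77400 = CHF 579600
  CHF 579600 × 20% = CHF 115920

General income tax:
  CHF 111000 × 12% = CHF 13320
  CHF 16000 × 22% = CHF 3520
  CHF 284000 × 31% = CHF 88040
  CHF 37500 × 42% = CHF 15750
  → CHF 120630

CHF 120630 > CHF 115920, so the general income tax governs.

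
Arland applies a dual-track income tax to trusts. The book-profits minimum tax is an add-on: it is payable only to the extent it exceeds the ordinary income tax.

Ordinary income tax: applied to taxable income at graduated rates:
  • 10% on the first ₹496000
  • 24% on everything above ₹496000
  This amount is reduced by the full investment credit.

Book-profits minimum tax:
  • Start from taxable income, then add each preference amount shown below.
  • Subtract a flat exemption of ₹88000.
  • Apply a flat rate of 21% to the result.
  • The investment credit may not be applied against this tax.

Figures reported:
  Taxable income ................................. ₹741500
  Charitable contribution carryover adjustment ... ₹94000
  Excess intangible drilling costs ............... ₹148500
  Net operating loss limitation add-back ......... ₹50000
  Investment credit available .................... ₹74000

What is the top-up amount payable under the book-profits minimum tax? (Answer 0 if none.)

₹164140

Book-profits minimum tax:
  Adjusted income: ₹741500 + ₹94000 + ₹148500 + ₹50000 = ₹1034000
  Less exemption ₹88000 → base ₹946000
  ₹946000 × 21% = ₹198660

Ordinary income tax:
  ₹496000 × 10% = ₹49600
  ₹245500 × 24% = ₹58920
  → ₹108520
  Less investment credit ₹74000 → ₹34520

Excess of book-profits minimum tax over ordinary income tax: ₹198660 − ₹34520 = ₹164140.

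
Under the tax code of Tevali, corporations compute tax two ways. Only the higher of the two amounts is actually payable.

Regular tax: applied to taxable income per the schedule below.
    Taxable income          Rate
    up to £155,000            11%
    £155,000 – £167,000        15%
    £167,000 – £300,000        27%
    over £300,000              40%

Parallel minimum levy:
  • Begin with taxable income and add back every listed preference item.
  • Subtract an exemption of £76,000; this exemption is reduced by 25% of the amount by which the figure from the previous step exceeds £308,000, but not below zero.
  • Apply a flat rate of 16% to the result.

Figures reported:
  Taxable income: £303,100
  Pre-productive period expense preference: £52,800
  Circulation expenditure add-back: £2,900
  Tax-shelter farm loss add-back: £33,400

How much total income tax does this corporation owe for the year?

£56,000

Parallel minimum levy:
  Adjusted income: £303,100 + £52,800 + £2,900 + £33,400 = £392,200
  Exemption: £76,000 − 25% × (£392,200 − £308,000) = £76,000 − £21,050 = £54,950
  Base: £392,200 − £54,950 = £337,250
  £337,250 × 16% = £53,960

Regular tax:
  £155,000 × 11% = £17,050
  £12,000 × 15% = £1,800
  £133,000 × 27% = £35,910
  £3,100 × 40% = £1,240
  → £56,000

£56,000 > £53,960, so the regular tax governs.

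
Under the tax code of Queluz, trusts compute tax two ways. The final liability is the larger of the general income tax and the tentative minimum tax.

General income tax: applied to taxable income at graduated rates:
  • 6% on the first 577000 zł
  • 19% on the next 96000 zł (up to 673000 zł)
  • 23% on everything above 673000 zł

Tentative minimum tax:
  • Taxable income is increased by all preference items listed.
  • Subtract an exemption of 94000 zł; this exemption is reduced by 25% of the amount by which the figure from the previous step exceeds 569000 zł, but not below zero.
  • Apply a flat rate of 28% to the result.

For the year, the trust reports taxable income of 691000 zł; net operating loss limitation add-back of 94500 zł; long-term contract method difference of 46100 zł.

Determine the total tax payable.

Tentative minimum tax:
  Adjusted income: 691000 zł + 94500 zł + 46100 zł = 831600 zł
  Exemption: 94000 zł − 25% × (831600 zł − 569000 zł) = 94000 zł − 65650 zł = 28350 zł
  Base: 831600 zł − 28350 zł = 803250 zł
  803250 zł × 28% = 224910 zł

General income tax:
  577000 zł × 6% = 34620 zł
  96000 zł × 19% = 18240 zł
  18000 zł × 23% = 4140 zł
  → 57000 zł

224910 zł > 57000 zł, so the tentative minimum tax is the binding amount.

224910 zł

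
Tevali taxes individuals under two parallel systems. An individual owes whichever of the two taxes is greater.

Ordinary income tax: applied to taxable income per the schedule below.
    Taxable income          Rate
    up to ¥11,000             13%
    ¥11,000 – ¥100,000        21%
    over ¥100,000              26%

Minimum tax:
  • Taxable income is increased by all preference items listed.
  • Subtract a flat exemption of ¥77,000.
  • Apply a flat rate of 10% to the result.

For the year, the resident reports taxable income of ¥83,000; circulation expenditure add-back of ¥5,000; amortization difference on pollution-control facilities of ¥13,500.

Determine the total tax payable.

¥16,550

Minimum tax:
  Adjusted income: ¥83,000 + ¥5,000 + ¥13,500 = ¥101,500
  Less exemption ¥77,000 → base ¥24,500
  ¥24,500 × 10% = ¥2,450

Ordinary income tax:
  ¥11,000 × 13% = ¥1,430
  ¥72,000 × 21% = ¥15,120
  → ¥16,550

¥16,550 > ¥2,450, so the ordinary income tax governs.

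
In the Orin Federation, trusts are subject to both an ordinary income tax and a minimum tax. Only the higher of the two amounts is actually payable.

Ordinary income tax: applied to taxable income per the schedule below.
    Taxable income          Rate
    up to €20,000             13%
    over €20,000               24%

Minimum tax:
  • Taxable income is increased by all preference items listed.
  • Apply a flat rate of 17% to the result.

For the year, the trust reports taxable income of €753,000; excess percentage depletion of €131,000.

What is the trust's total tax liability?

Minimum tax:
  Adjusted income: €753,000 + €131,000 = €884,000
  €884,000 × 17% = €150,280

Ordinary income tax:
  €20,000 × 13% = €2,600
  €733,000 × 24% = €175,920
  → €178,520

€178,520 > €150,280, so the ordinary income tax governs.

€178,520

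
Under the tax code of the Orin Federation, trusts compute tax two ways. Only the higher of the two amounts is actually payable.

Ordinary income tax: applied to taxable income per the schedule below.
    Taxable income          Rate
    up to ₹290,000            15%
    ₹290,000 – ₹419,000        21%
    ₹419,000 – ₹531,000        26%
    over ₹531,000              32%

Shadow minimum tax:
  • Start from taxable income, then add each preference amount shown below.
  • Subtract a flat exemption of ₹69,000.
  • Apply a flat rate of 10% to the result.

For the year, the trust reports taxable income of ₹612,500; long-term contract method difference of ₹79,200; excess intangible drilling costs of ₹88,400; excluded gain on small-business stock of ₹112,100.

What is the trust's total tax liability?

Ordinary income tax:
  ₹290,000 × 15% = ₹43,500
  ₹129,000 × 21% = ₹27,090
  ₹112,000 × 26% = ₹29,120
  ₹81,500 × 32% = ₹26,080
  → ₹125,790

Shadow minimum tax:
  Adjusted income: ₹612,500 + ₹79,200 + ₹88,400 + ₹112,100 = ₹892,200
  Less exemption ₹69,000 → base ₹823,200
  ₹823,200 × 10% = ₹82,320

₹125,790 > ₹82,320, so the ordinary income tax governs.

₹125,790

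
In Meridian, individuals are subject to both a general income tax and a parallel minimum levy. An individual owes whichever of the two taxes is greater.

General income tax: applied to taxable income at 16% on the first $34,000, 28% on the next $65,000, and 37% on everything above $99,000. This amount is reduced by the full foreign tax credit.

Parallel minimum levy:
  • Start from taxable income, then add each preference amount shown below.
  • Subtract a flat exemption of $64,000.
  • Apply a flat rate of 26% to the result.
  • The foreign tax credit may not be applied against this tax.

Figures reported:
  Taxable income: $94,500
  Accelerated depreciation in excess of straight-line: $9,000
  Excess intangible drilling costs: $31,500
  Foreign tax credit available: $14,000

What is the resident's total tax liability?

$18,460

General income tax:
  $34,000 × 16% = $5,440
  $60,500 × 28% = $16,940
  → $22,380
  Less foreign tax credit $14,000 → $8,380

Parallel minimum levy:
  Adjusted income: $94,500 + $9,000 + $31,500 = $135,000
  Less exemption $64,000 → base $71,000
  $71,000 × 26% = $18,460

$18,460 > $8,380, so the parallel minimum levy is the binding amount.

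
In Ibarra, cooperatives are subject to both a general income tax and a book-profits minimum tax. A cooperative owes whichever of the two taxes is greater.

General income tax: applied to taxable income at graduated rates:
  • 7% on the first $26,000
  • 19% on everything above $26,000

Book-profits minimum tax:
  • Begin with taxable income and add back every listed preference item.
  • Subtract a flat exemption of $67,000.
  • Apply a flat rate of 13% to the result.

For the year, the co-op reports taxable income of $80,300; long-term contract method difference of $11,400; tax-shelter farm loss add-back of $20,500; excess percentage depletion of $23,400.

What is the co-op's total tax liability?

$12,137

General income tax:
  $26,000 × 7% = $1,820
  $54,300 × 19% = $10,317
  → $12,137

Book-profits minimum tax:
  Adjusted income: $80,300 + $11,400 + $20,500 + $23,400 = $135,600
  Less exemption $67,000 → base $68,600
  $68,600 × 13% = $8,918

$12,137 > $8,918, so the general income tax governs.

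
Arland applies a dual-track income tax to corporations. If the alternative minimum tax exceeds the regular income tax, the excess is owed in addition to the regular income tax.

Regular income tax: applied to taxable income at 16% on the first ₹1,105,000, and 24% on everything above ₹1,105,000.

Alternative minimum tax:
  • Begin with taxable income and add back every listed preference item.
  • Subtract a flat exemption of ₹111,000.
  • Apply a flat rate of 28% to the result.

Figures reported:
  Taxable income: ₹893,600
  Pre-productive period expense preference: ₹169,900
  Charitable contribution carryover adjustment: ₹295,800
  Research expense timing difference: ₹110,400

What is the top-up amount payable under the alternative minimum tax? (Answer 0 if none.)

Regular income tax:
  ₹893,600 × 16% = ₹142,976

Alternative minimum tax:
  Adjusted income: ₹893,600 + ₹169,900 + ₹295,800 + ₹110,400 = ₹1,469,700
  Less exemption ₹111,000 → base ₹1,358,700
  ₹1,358,700 × 28% = ₹380,436

Excess of alternative minimum tax over regular income tax: ₹380,436 − ₹142,976 = ₹237,460.

₹237,460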